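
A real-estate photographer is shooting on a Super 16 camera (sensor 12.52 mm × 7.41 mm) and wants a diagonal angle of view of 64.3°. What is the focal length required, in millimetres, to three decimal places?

Sensor diagonal = √(12.52² + 7.41²) = √211.6585 ≈ 14.5485 mm.
From α = 2·arctan(d/2f) we get f = d / (2·tan(α/2)).
With d = 14.5485 mm and α/2 = 32.15°, tan(α/2) ≈ 0.62852, so f ≈ 14.5485 / 1.25703 ≈ 11.5737 mm.

11.574 mm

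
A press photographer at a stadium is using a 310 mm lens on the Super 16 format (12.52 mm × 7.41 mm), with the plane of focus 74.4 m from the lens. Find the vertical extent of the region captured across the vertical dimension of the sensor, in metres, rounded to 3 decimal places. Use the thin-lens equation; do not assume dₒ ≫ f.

1.771 m

dₒ: 74.4 m = 74400 mm.
Similar triangles through the lens centre give W/dₒ = h/dᵢ; with 1/f = 1/dₒ + 1/dᵢ this gives W = h·(dₒ − f)/f.
W = 7.41 mm × (74400 − 310) / 310 = 7.41 × 239.0000 ≈ 1770.990 mm = 1.77099 m.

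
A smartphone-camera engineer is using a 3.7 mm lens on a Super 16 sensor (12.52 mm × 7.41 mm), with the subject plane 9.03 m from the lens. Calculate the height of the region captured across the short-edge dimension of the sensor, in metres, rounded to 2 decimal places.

dₒ: 9.03 m = 9030 mm.
Similar triangles through the lens centre give W/dₒ = h/dᵢ; with 1/f = 1/dₒ + 1/dᵢ this gives W = h·(dₒ − f)/f.
W = 7.41 mm × (9030 − 3.7) / 3.7 = 7.41 × 2439.5405 ≈ 18076.995 mm = 18.077 m.

18.08 m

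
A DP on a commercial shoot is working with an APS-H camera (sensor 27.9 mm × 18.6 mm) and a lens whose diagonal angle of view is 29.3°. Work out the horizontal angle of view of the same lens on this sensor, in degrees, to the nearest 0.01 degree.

Sensor diagonal = √(27.9² + 18.6²) = √1124.3700 ≈ 33.5316 mm.
From the diagonal AOV: f = 33.5316 / (2·tan(14.65°)) = 33.5316 / 0.52283 ≈ 64.1355 mm.
Horizontal AOV = 2·arctan(27.9 / (2 × 64.1355)) = 2·arctan(0.21751) ≈ 24.5424°.

24.54°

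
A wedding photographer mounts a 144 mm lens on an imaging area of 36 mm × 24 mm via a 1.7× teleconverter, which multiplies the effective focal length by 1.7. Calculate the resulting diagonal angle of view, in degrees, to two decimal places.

Effective focal length f = 144 × 1.7 = 244.8 mm.
Sensor diagonal = √(36² + 24²) = √1872.0000 ≈ 43.2666 mm.
α = 2·arctan(43.267 / (2 × 244.8)) = 2·arctan(0.08837) ≈ 10.1004°.

10.10°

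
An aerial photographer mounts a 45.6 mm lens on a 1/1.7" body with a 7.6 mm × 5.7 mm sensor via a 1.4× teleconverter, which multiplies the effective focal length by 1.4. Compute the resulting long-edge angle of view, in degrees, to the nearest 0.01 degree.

6.81°

Effective focal length f = 45.6 × 1.4 = 63.84 mm.
α = 2·arctan(7.6 / (2 × 63.84)) = 2·arctan(0.05952) ≈ 6.8129°.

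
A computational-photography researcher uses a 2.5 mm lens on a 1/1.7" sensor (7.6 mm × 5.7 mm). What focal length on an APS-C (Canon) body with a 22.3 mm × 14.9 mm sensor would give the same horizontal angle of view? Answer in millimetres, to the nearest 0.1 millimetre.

7.3 mm

Equal angle of view means equal width/f ratio, so f₂ = f₁ · (width₂/width₁) = 2.5 × 22.3/7.6.
f₂ = 2.5 × 2.93421 ≈ 7.336 mm.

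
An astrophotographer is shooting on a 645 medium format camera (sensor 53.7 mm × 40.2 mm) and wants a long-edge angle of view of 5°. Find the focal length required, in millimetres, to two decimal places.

614.97 mm

From α = 2·arctan(w/2f) we get f = w / (2·tan(α/2)).
With w = 53.7 mm and α/2 = 2.5°, tan(α/2) ≈ 0.04366, so f ≈ 53.7 / 0.08732 ≈ 614.9661 mm.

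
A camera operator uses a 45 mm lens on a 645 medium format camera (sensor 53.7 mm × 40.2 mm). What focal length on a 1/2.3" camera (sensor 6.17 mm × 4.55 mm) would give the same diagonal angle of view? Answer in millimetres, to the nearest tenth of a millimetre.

5.1 mm

Sensor diagonal = √(53.7² + 40.2²) = √4499.7300 ≈ 67.0800 mm.
Sensor diagonal = √(6.17² + 4.55²) = √58.7714 ≈ 7.6663 mm.
Equal angle of view means equal diagonal/f ratio, so f₂ = f₁ · (diagonal₂/diagonal₁) = 45 × 7.6663/67.0800.
f₂ = 45 × 0.11429 ≈ 5.143 mm.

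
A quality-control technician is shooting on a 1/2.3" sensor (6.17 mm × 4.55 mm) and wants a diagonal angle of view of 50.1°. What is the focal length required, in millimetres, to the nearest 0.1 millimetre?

Sensor diagonal = √(6.17² + 4.55²) = √58.7714 ≈ 7.6663 mm.
From α = 2·arctan(d/2f) we get f = d / (2·tan(α/2)).
With d = 7.6663 mm and α/2 = 25.05°, tan(α/2) ≈ 0.46737, so f ≈ 7.6663 / 0.93474 ≈ 8.2015 mm.

8.2 mm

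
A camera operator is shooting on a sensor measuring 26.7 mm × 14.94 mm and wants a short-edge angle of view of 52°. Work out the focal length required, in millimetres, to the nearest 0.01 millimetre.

15.32 mm

From α = 2·arctan(h/2f) we get f = h / (2·tan(α/2)).
With h = 14.94 mm and α/2 = 26°, tan(α/2) ≈ 0.48773, so f ≈ 14.94 / 0.97547 ≈ 15.3158 mm.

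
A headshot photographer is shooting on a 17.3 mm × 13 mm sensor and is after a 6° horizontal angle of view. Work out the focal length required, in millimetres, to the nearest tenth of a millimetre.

165.1 mm

From α = 2·arctan(w/2f) we get f = w / (2·tan(α/2)).
With w = 17.3 mm and α/2 = 3°, tan(α/2) ≈ 0.05241, so f ≈ 17.3 / 0.10482 ≈ 165.0518 mm.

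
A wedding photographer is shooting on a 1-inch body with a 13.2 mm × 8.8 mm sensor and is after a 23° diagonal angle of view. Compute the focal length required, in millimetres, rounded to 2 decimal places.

Sensor diagonal = √(13.2² + 8.8²) = √251.6800 ≈ 15.8644 mm.
From α = 2·arctan(d/2f) we get f = d / (2·tan(α/2)).
With d = 15.8644 mm and α/2 = 11.5°, tan(α/2) ≈ 0.20345, so f ≈ 15.8644 / 0.40690 ≈ 38.9881 mm.

38.99 mm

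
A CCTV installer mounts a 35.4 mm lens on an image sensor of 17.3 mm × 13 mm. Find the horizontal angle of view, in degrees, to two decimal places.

Angle of view α = 2·arctan(w/2f) with w = 17.3 mm and f = 35.4 mm.
w/2f = 0.24435; arctan(0.24435) ≈ 13.7312°, so α ≈ 27.4624°.

27.46°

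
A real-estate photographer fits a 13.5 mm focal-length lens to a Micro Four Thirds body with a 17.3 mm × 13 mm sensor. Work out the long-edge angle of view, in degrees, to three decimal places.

65.299°

Angle of view α = 2·arctan(w/2f) with w = 17.3 mm and f = 13.5 mm.
w/2f = 0.64074; arctan(0.64074) ≈ 32.6493°, so α ≈ 65.2987°.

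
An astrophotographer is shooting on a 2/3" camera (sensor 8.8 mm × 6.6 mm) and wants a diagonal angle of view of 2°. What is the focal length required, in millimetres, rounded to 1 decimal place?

Sensor diagonal = √(8.8² + 6.6²) = √121.0000 ≈ 11.0000 mm.
From α = 2·arctan(d/2f) we get f = d / (2·tan(α/2)).
With d = 11.0000 mm and α/2 = 1°, tan(α/2) ≈ 0.01746, so f ≈ 11.0000 / 0.03491 ≈ 315.0948 mm.

315.1 mm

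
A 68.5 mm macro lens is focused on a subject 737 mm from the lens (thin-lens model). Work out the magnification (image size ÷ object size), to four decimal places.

Thin lens: 1/f = 1/dₒ + 1/dᵢ → 1/dᵢ = 1/68.5 − 1/737 = 0.0132417 mm⁻¹, so dᵢ ≈ 75.5191 mm.
Magnification m = dᵢ/dₒ = 75.5191/737 ≈ 0.10247.

0.1025×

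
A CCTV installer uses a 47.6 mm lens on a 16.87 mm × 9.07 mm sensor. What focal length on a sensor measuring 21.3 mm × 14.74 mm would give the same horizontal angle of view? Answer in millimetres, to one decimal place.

60.1 mm

Equal angle of view means equal width/f ratio, so f₂ = f₁ · (width₂/width₁) = 47.6 × 21.3/16.87.
f₂ = 47.6 × 1.26260 ≈ 60.100 mm.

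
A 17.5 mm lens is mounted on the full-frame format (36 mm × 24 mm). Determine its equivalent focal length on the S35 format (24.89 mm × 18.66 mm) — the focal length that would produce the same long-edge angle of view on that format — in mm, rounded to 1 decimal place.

Equal angle of view means equal width/f ratio, so f₂ = f₁ · (width₂/width₁) = 17.5 × 24.89/36.
f₂ = 17.5 × 0.69139 ≈ 12.099 mm.

12.1 mm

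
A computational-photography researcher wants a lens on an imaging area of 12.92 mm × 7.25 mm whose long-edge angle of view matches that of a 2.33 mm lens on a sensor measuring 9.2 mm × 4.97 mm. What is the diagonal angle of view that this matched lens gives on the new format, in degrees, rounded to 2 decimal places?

132.34°

Equal long-edge AOV ⇒ f₂ = f₁ · 12.92/9.2 = 2.33 × 1.40435 ≈ 3.2721 mm.
Sensor diagonal = √(12.92² + 7.25²) = √219.4889 ≈ 14.8152 mm.
Diagonal AOV on the new format = 2·arctan(14.8152 / (2 × 3.2721)) = 2·arctan(2.26384) ≈ 132.3353°.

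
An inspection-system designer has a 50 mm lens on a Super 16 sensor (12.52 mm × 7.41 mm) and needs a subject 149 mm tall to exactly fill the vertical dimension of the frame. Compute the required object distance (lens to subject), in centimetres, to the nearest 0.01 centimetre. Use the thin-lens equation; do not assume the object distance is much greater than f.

Magnification m = h/W = dᵢ/dₒ; combined with 1/f = 1/dₒ + 1/dᵢ this gives dₒ = f·(1 + W/h).
dₒ = 50 mm × (1 + 149/7.41) = 50 × 21.1080 ≈ 1055.398 mm = 105.54 cm.

105.54 cm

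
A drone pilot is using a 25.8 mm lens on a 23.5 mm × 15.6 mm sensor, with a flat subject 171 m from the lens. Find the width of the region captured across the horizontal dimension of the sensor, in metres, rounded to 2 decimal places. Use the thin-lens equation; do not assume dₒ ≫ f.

155.73 m

dₒ: 171 m = 171000 mm.
Similar triangles through the lens centre give W/dₒ = w/dᵢ; with 1/f = 1/dₒ + 1/dᵢ this gives W = w·(dₒ − f)/f.
W = 23.5 mm × (171000 − 25.8) / 25.8 = 23.5 × 6626.9070 ≈ 155732.314 mm = 155.732 m.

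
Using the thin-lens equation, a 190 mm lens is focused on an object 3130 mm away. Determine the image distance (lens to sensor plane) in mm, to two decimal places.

1/dᵢ = 1/f − 1/dₒ = 1/190 − 1/3130 = 0.0049437 mm⁻¹.
dᵢ = 1/0.0049437 ≈ 202.2789 mm.

202.28 mm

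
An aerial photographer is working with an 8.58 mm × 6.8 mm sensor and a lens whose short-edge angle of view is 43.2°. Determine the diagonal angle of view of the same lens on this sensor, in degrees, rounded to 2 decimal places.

65.03°

From the short-edge AOV: f = 6.8 / (2·tan(21.6°)) = 6.8 / 0.79186 ≈ 8.5874 mm.
Sensor diagonal = √(8.58² + 6.8²) = √119.8564 ≈ 10.9479 mm.
Diagonal AOV = 2·arctan(10.9479 / (2 × 8.5874)) = 2·arctan(0.63744) ≈ 65.0300°.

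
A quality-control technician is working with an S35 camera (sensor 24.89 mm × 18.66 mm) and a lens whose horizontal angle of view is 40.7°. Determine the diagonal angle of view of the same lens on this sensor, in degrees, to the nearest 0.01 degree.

From the horizontal AOV: f = 24.89 / (2·tan(20.35°)) = 24.89 / 0.74181 ≈ 33.5532 mm.
Sensor diagonal = √(24.89² + 18.66²) = √967.7077 ≈ 31.1080 mm.
Diagonal AOV = 2·arctan(31.1080 / (2 × 33.5532)) = 2·arctan(0.46356) ≈ 49.7413°.

49.74°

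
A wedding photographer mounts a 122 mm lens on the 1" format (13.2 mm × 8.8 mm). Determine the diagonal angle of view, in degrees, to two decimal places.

Sensor diagonal = √(13.2² + 8.8²) = √251.6800 ≈ 15.8644 mm.
Angle of view α = 2·arctan(d/2f) with d = 15.8644 mm and f = 122 mm.
d/2f = 0.06502; arctan(0.06502) ≈ 3.7200°, so α ≈ 7.4401°.

7.44°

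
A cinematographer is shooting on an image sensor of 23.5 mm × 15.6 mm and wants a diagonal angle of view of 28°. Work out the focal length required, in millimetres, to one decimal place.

Sensor diagonal = √(23.5² + 15.6²) = √795.6100 ≈ 28.2066 mm.
From α = 2·arctan(d/2f) we get f = d / (2·tan(α/2)).
With d = 28.2066 mm and α/2 = 14°, tan(α/2) ≈ 0.24933, so f ≈ 28.2066 / 0.49866 ≈ 56.5652 mm.

56.6 mm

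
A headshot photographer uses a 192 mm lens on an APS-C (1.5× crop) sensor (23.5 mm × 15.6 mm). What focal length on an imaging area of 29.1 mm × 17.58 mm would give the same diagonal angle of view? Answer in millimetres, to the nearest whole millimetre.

Sensor diagonal = √(23.5² + 15.6²) = √795.6100 ≈ 28.2066 mm.
Sensor diagonal = √(29.1² + 17.58²) = √1155.8664 ≈ 33.9980 mm.
Equal angle of view means equal diagonal/f ratio, so f₂ = f₁ · (diagonal₂/diagonal₁) = 192 × 33.9980/28.2066.
f₂ = 192 × 1.20532 ≈ 231.422 mm.

231 mm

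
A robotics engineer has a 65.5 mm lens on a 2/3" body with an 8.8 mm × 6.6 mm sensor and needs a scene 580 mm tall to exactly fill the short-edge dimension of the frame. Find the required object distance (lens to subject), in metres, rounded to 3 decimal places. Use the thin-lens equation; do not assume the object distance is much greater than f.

Magnification m = h/W = dᵢ/dₒ; combined with 1/f = 1/dₒ + 1/dᵢ this gives dₒ = f·(1 + W/h).
dₒ = 65.5 mm × (1 + 580/6.6) = 65.5 × 88.8788 ≈ 5821.561 mm = 5.82156 m.

5.822 m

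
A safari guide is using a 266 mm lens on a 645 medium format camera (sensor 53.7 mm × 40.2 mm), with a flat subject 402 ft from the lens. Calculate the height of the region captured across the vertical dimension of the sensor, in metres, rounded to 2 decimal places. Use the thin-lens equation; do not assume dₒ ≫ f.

18.48 m

dₒ: 402 ft × 304.8 mm/ft = 122529.60 mm.
Similar triangles through the lens centre give W/dₒ = h/dᵢ; with 1/f = 1/dₒ + 1/dᵢ this gives W = h·(dₒ − f)/f.
W = 40.2 mm × (122530 − 266) / 266 = 40.2 × 459.6376 ≈ 18477.431 mm = 18.4774 m.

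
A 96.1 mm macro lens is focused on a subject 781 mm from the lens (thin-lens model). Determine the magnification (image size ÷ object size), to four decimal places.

0.1403×

Thin lens: 1/f = 1/dₒ + 1/dᵢ → 1/dᵢ = 1/96.1 − 1/781 = 0.0091254 mm⁻¹, so dᵢ ≈ 109.5840 mm.
Magnification m = dᵢ/dₒ = 109.5840/781 ≈ 0.14031.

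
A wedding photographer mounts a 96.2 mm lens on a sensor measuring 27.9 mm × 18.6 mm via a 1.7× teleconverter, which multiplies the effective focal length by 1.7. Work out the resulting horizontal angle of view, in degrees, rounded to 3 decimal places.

Effective focal length f = 96.2 × 1.7 = 163.54 mm.
α = 2·arctan(27.9 / (2 × 163.54)) = 2·arctan(0.08530) ≈ 9.7511°.

9.751°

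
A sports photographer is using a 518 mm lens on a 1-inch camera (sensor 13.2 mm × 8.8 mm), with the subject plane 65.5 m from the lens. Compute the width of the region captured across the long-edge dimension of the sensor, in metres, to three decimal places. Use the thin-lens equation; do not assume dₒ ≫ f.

1.656 m

dₒ: 65.5 m = 65500 mm.
Similar triangles through the lens centre give W/dₒ = w/dᵢ; with 1/f = 1/dₒ + 1/dᵢ this gives W = w·(dₒ − f)/f.
W = 13.2 mm × (65500 − 518) / 518 = 13.2 × 125.4479 ≈ 1655.912 mm = 1.65591 m.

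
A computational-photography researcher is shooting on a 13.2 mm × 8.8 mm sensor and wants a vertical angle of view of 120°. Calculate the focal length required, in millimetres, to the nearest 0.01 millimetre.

From α = 2·arctan(h/2f) we get f = h / (2·tan(α/2)).
With h = 8.8 mm and α/2 = 60°, tan(α/2) ≈ 1.73205, so f ≈ 8.8 / 3.46410 ≈ 2.5403 mm.

2.54 mm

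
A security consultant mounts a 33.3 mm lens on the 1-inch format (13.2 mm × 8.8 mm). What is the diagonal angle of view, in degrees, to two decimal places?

26.80°

Sensor diagonal = √(13.2² + 8.8²) = √251.6800 ≈ 15.8644 mm.
Angle of view α = 2·arctan(d/2f) with d = 15.8644 mm and f = 33.3 mm.
d/2f = 0.23820; arctan(0.23820) ≈ 13.3984°, so α ≈ 26.7969°.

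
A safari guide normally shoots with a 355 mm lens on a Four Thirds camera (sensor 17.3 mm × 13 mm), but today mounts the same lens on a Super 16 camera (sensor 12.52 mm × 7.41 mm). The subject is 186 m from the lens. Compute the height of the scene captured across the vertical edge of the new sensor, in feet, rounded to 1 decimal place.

12.7 ft

The focal length stays 355 mm; the relevant sensor dimension is now h = 7.41 mm. Object distance dₒ = 186 m = 186000 mm.
Thin-lens field height W = h·(dₒ − f)/f = 7.41 × (186000 − 355)/355 ≈ 3875.013 mm = 3875.013/304.8 ft = 12.7133 ft.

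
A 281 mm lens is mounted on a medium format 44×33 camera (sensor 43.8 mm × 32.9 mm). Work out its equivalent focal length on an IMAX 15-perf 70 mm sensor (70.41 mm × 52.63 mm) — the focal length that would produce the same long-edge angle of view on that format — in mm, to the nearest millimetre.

452 mm

Equal angle of view means equal width/f ratio, so f₂ = f₁ · (width₂/width₁) = 281 × 70.41/43.8.
f₂ = 281 × 1.60753 ≈ 451.717 mm.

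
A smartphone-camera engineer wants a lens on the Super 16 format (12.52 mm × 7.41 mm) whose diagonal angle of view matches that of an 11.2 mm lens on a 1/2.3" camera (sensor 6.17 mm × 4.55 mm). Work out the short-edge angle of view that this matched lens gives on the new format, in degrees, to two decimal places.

19.78°

Sensor diagonal = √(6.17² + 4.55²) = √58.7714 ≈ 7.6663 mm.
Sensor diagonal = √(12.52² + 7.41²) = √211.6585 ≈ 14.5485 mm.
Equal diagonal AOV ⇒ f₂ = f₁ · 14.5485/7.6663 = 11.2 × 1.89773 ≈ 21.2546 mm.
Short-edge AOV on the new format = 2·arctan(7.41 / (2 × 21.2546)) = 2·arctan(0.17432) ≈ 19.7763°.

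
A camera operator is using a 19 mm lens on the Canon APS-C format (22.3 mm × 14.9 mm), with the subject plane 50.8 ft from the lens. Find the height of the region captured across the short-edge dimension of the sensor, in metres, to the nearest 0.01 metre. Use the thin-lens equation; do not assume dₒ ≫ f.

dₒ: 50.8 ft × 304.8 mm/ft = 15483.84 mm.
Similar triangles through the lens centre give W/dₒ = h/dᵢ; with 1/f = 1/dₒ + 1/dᵢ this gives W = h·(dₒ − f)/f.
W = 14.9 mm × (15483.8 − 19) / 19 = 14.9 × 813.9389 ≈ 12127.690 mm = 12.1277 m.

12.13 m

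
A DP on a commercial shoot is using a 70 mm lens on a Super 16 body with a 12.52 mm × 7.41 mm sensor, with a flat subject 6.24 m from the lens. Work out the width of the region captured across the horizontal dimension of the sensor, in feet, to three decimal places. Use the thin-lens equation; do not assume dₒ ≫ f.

dₒ: 6.24 m = 6240 mm.
Similar triangles through the lens centre give W/dₒ = w/dᵢ; with 1/f = 1/dₒ + 1/dᵢ this gives W = w·(dₒ − f)/f.
W = 12.52 mm × (6240 − 70) / 70 = 12.52 × 88.1429 ≈ 1103.549 mm = 1103.549/304.8 ft = 3.62057 ft.

3.621 ft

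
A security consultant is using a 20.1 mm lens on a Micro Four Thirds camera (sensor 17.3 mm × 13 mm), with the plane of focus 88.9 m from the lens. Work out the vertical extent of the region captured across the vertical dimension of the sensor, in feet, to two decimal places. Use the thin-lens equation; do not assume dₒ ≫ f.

dₒ: 88.9 m = 88900 mm.
Similar triangles through the lens centre give W/dₒ = h/dᵢ; with 1/f = 1/dₒ + 1/dᵢ this gives W = h·(dₒ − f)/f.
W = 13 mm × (88900 − 20.1) / 20.1 = 13 × 4421.8856 ≈ 57484.512 mm = 57484.512/304.8 ft = 188.597 ft.

188.60 ft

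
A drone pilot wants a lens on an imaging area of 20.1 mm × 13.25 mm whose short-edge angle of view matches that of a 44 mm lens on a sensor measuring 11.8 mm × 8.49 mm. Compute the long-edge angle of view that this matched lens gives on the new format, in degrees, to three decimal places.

16.653°

Equal short-edge AOV ⇒ f₂ = f₁ · 13.25/8.49 = 44 × 1.56066 ≈ 68.6690 mm.
Long-edge AOV on the new format = 2·arctan(20.1 / (2 × 68.6690)) = 2·arctan(0.14635) ≈ 16.6527°.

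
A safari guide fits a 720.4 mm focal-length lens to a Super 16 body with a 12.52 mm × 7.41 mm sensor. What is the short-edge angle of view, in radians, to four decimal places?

0.0103 rad

Angle of view α = 2·arctan(h/2f) with h = 7.41 mm and f = 720.4 mm.
h/2f = 0.00514; arctan(0.00514) ≈ 0.0051 rad, so α ≈ 0.0103 rad.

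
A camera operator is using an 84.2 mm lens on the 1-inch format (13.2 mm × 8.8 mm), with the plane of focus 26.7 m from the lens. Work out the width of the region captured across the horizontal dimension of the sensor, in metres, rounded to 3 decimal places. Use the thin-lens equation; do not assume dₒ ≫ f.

4.173 m

dₒ: 26.7 m = 26700 mm.
Similar triangles through the lens centre give W/dₒ = w/dᵢ; with 1/f = 1/dₒ + 1/dᵢ this gives W = w·(dₒ − f)/f.
W = 13.2 mm × (26700 − 84.2) / 84.2 = 13.2 × 316.1021 ≈ 4172.548 mm = 4.17255 m.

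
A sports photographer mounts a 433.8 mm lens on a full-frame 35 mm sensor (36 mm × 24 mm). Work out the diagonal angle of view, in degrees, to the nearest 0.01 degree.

Sensor diagonal = √(36² + 24²) = √1872.0000 ≈ 43.2666 mm.
Angle of view α = 2·arctan(d/2f) with d = 43.2666 mm and f = 433.8 mm.
d/2f = 0.04987; arctan(0.04987) ≈ 2.8549°, so α ≈ 5.7099°.

5.71°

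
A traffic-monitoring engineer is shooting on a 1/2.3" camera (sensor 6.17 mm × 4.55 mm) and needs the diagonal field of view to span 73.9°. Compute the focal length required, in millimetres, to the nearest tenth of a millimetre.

Sensor diagonal = √(6.17² + 4.55²) = √58.7714 ≈ 7.6663 mm.
From α = 2·arctan(d/2f) we get f = d / (2·tan(α/2)).
With d = 7.6663 mm and α/2 = 36.95°, tan(α/2) ≈ 0.75219, so f ≈ 7.6663 / 1.50437 ≈ 5.0960 mm.

5.1 mm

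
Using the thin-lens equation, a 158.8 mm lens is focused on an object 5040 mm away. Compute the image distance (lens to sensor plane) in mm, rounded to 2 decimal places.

1/dᵢ = 1/f − 1/dₒ = 1/158.8 − 1/5040 = 0.0060988 mm⁻¹.
dᵢ = 1/0.0060988 ≈ 163.9662 mm.

163.97 mm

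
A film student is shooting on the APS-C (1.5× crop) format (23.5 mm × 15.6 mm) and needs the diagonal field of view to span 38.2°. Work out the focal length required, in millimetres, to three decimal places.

Sensor diagonal = √(23.5² + 15.6²) = √795.6100 ≈ 28.2066 mm.
From α = 2·arctan(d/2f) we get f = d / (2·tan(α/2)).
With d = 28.2066 mm and α/2 = 19.1°, tan(α/2) ≈ 0.34628, so f ≈ 28.2066 / 0.69256 ≈ 40.7278 mm.

40.728 mm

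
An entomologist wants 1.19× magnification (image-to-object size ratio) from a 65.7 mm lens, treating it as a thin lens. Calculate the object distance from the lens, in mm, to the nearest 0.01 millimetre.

With m = dᵢ/dₒ and 1/f = 1/dₒ + 1/dᵢ, substituting dᵢ = m·dₒ gives 1/f = (1 + 1/m)/dₒ, hence dₒ = f·(1 + 1/m).
dₒ = 65.7 × (1 + 1/1.19) = 65.7 × 1.84034 ≈ 120.910 mm.

120.91 mm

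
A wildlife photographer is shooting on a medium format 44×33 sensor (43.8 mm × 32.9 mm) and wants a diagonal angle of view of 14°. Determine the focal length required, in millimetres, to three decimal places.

Sensor diagonal = √(43.8² + 32.9²) = √3000.8500 ≈ 54.7800 mm.
From α = 2·arctan(d/2f) we get f = d / (2·tan(α/2)).
With d = 54.7800 mm and α/2 = 7°, tan(α/2) ≈ 0.12278, so f ≈ 54.7800 / 0.24557 ≈ 223.0737 mm.

223.074 mm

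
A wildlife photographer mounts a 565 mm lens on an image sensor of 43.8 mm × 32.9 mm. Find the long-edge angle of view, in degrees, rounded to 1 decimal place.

Angle of view α = 2·arctan(w/2f) with w = 43.8 mm and f = 565 mm.
w/2f = 0.03876; arctan(0.03876) ≈ 2.2197°, so α ≈ 4.4395°.

4.4°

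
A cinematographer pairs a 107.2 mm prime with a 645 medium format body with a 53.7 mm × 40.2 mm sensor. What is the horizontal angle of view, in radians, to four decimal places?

0.4908 rad

Angle of view α = 2·arctan(w/2f) with w = 53.7 mm and f = 107.2 mm.
w/2f = 0.25047; arctan(0.25047) ≈ 0.2454 rad, so α ≈ 0.4908 rad.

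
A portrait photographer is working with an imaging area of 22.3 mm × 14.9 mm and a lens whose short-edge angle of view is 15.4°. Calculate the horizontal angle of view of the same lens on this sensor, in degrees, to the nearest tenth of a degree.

22.9°

From the short-edge AOV: f = 14.9 / (2·tan(7.7°)) = 14.9 / 0.27041 ≈ 55.1014 mm.
Horizontal AOV = 2·arctan(22.3 / (2 × 55.1014)) = 2·arctan(0.20235) ≈ 22.8791°.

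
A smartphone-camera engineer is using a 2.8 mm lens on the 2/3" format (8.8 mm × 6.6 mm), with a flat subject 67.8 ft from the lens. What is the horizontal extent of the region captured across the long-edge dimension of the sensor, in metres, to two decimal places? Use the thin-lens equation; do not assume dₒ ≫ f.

dₒ: 67.8 ft × 304.8 mm/ft = 20665.44 mm.
Similar triangles through the lens centre give W/dₒ = w/dᵢ; with 1/f = 1/dₒ + 1/dᵢ this gives W = w·(dₒ − f)/f.
W = 8.8 mm × (20665.4 − 2.8) / 2.8 = 8.8 × 7379.5140 ≈ 64939.724 mm = 64.9397 m.

64.94 m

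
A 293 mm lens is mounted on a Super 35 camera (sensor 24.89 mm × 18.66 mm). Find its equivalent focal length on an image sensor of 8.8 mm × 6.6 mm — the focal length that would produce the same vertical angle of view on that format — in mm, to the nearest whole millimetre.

104 mm

Equal angle of view means equal height/f ratio, so f₂ = f₁ · (height₂/height₁) = 293 × 6.6/18.66.
f₂ = 293 × 0.35370 ≈ 103.633 mm.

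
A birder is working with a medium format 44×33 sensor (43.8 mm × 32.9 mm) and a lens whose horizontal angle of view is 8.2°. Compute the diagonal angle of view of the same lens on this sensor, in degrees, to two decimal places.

10.25°

From the horizontal AOV: f = 43.8 / (2·tan(4.1°)) = 43.8 / 0.14336 ≈ 305.5208 mm.
Sensor diagonal = √(43.8² + 32.9²) = √3000.8500 ≈ 54.7800 mm.
Diagonal AOV = 2·arctan(54.7800 / (2 × 305.5208)) = 2·arctan(0.08965) ≈ 10.2458°.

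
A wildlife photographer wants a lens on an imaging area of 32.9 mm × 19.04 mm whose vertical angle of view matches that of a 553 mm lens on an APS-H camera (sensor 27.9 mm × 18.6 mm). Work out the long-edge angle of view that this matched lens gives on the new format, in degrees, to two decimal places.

3.33°

Equal vertical AOV ⇒ f₂ = f₁ · 19.04/18.6 = 553 × 1.02366 ≈ 566.0817 mm.
Long-edge AOV on the new format = 2·arctan(32.9 / (2 × 566.0817)) = 2·arctan(0.02906) ≈ 3.3290°.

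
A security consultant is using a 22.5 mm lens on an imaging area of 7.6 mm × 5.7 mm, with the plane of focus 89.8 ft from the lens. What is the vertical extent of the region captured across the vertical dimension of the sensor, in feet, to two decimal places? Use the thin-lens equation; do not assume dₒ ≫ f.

dₒ: 89.8 ft × 304.8 mm/ft = 27371.04 mm.
Similar triangles through the lens centre give W/dₒ = h/dᵢ; with 1/f = 1/dₒ + 1/dᵢ this gives W = h·(dₒ − f)/f.
W = 5.7 mm × (27371 − 22.5) / 22.5 = 5.7 × 1215.4906 ≈ 6928.297 mm = 6928.297/304.8 ft = 22.7306 ft.

22.73 ft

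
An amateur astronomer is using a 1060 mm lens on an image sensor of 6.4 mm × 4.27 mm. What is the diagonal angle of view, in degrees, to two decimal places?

0.42°

Sensor diagonal = √(6.4² + 4.27²) = √59.1929 ≈ 7.6937 mm.
Angle of view α = 2·arctan(d/2f) with d = 7.6937 mm and f = 1060 mm.
d/2f = 0.00363; arctan(0.00363) ≈ 0.2079°, so α ≈ 0.4159°.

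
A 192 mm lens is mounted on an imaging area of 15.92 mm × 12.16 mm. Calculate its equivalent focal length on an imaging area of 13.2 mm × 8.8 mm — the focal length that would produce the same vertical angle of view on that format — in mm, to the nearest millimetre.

Equal angle of view means equal height/f ratio, so f₂ = f₁ · (height₂/height₁) = 192 × 8.8/12.16.
f₂ = 192 × 0.72368 ≈ 138.947 mm.

139 mm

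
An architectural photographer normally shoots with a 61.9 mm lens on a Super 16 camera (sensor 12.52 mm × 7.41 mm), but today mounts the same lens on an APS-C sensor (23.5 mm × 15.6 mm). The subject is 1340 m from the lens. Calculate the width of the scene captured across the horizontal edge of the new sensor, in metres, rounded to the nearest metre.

The focal length stays 61.9 mm; the relevant sensor dimension is now w = 23.5 mm. Object distance dₒ = 1340 m = 1.34e+06 mm.
Thin-lens field width W = w·(dₒ − f)/f = 23.5 × (1.34e+06 − 61.9)/61.9 ≈ 508700.248 mm = 508.7 m.

509 m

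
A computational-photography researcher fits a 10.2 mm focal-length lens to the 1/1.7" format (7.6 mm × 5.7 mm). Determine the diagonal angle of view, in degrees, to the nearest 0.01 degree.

Sensor diagonal = √(7.6² + 5.7²) = √90.2500 ≈ 9.5000 mm.
Angle of view α = 2·arctan(d/2f) with d = 9.5000 mm and f = 10.2 mm.
d/2f = 0.46569; arctan(0.46569) ≈ 24.9707°, so α ≈ 49.9415°.

49.94°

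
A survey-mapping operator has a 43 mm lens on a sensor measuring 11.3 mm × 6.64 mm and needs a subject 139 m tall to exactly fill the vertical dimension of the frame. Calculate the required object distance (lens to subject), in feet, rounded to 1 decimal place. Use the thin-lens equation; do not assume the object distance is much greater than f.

2953.4 ft

W: 139 m = 139000 mm.
Magnification m = h/W = dᵢ/dₒ; combined with 1/f = 1/dₒ + 1/dᵢ this gives dₒ = f·(1 + W/h).
dₒ = 43 mm × (1 + 139000/6.64) = 43 × 20934.7349 ≈ 900193.602 mm = 900193.602/304.8 ft = 2953.39 ft.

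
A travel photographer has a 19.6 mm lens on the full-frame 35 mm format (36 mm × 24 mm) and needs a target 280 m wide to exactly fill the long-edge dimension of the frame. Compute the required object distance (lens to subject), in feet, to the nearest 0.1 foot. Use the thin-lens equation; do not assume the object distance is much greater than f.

500.2 ft

W: 280 m = 280000 mm.
Magnification m = w/W = dᵢ/dₒ; combined with 1/f = 1/dₒ + 1/dᵢ this gives dₒ = f·(1 + W/w).
dₒ = 19.6 mm × (1 + 280000/36) = 19.6 × 7778.7778 ≈ 152464.044 mm = 152464.044/304.8 ft = 500.21 ft.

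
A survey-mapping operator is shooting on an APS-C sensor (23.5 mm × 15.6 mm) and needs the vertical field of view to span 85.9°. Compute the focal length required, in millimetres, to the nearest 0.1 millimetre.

From α = 2·arctan(h/2f) we get f = h / (2·tan(α/2)).
With h = 15.6 mm and α/2 = 42.95°, tan(α/2) ≈ 0.93088, so f ≈ 15.6 / 1.86177 ≈ 8.3791 mm.

8.4 mm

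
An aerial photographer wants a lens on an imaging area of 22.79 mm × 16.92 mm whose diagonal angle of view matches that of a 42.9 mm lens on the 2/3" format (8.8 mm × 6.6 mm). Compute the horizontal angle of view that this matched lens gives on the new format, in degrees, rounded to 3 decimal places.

11.754°

Sensor diagonal = √(8.8² + 6.6²) = √121.0000 ≈ 11.0000 mm.
Sensor diagonal = √(22.79² + 16.92²) = √805.6705 ≈ 28.3843 mm.
Equal diagonal AOV ⇒ f₂ = f₁ · 28.3843/11.0000 = 42.9 × 2.58039 ≈ 110.6989 mm.
Horizontal AOV on the new format = 2·arctan(22.79 / (2 × 110.6989)) = 2·arctan(0.10294) ≈ 11.7543°.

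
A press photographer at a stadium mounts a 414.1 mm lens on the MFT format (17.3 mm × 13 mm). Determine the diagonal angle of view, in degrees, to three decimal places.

Sensor diagonal = √(17.3² + 13²) = √468.2900 ≈ 21.6400 mm.
Angle of view α = 2·arctan(d/2f) with d = 21.6400 mm and f = 414.1 mm.
d/2f = 0.02613; arctan(0.02613) ≈ 1.4967°, so α ≈ 2.9935°.

2.993°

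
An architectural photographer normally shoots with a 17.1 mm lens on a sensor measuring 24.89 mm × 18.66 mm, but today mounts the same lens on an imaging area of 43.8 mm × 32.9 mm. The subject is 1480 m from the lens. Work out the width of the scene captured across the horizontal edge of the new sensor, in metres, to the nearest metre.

3791 m

The focal length stays 17.1 mm; the relevant sensor dimension is now w = 43.8 mm. Object distance dₒ = 1480 m = 1.48e+06 mm.
Thin-lens field width W = w·(dₒ − f)/f = 43.8 × (1.48e+06 − 17.1)/17.1 ≈ 3790833.393 mm = 3790.83 m.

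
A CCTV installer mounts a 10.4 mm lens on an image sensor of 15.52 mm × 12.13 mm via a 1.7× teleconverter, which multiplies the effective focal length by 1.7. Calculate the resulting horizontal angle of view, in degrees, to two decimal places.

Effective focal length f = 10.4 × 1.7 = 17.68 mm.
α = 2·arctan(15.52 / (2 × 17.68)) = 2·arctan(0.43891) ≈ 47.3947°.

47.39°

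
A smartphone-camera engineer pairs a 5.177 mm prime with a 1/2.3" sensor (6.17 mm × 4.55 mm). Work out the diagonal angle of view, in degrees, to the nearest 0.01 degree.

Sensor diagonal = √(6.17² + 4.55²) = √58.7714 ≈ 7.6663 mm.
Angle of view α = 2·arctan(d/2f) with d = 7.6663 mm and f = 5.177 mm.
d/2f = 0.74041; arctan(0.74041) ≈ 36.5168°, so α ≈ 73.0336°.

73.03°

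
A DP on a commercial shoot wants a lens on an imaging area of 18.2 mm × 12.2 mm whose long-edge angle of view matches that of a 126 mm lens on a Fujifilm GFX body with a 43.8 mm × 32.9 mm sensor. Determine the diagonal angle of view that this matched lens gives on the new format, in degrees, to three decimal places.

23.637°

Equal long-edge AOV ⇒ f₂ = f₁ · 18.2/43.8 = 126 × 0.41553 ≈ 52.3562 mm.
Sensor diagonal = √(18.2² + 12.2²) = √480.0800 ≈ 21.9107 mm.
Diagonal AOV on the new format = 2·arctan(21.9107 / (2 × 52.3562)) = 2·arctan(0.20925) ≈ 23.6369°.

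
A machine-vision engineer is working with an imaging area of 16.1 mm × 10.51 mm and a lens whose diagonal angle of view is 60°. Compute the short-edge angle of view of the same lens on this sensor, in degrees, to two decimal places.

35.03°

Sensor diagonal = √(16.1² + 10.51²) = √369.6701 ≈ 19.2268 mm.
From the diagonal AOV: f = 19.2268 / (2·tan(30°)) = 19.2268 / 1.15470 ≈ 16.6509 mm.
Short-edge AOV = 2·arctan(10.51 / (2 × 16.6509)) = 2·arctan(0.31560) ≈ 35.0312°.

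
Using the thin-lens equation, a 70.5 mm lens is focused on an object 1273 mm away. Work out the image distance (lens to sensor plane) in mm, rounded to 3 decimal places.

74.633 mm

1/dᵢ = 1/f − 1/dₒ = 1/70.5 − 1/1273 = 0.0133989 mm⁻¹.
dᵢ = 1/0.0133989 ≈ 74.6333 mm.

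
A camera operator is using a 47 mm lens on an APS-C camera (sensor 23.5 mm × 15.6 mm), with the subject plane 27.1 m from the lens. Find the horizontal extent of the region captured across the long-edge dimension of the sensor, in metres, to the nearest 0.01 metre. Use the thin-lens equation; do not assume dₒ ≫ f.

dₒ: 27.1 m = 27100 mm.
Similar triangles through the lens centre give W/dₒ = w/dᵢ; with 1/f = 1/dₒ + 1/dᵢ this gives W = w·(dₒ − f)/f.
W = 23.5 mm × (27100 − 47) / 47 = 23.5 × 575.5957 ≈ 13526.500 mm = 13.5265 m.

13.53 m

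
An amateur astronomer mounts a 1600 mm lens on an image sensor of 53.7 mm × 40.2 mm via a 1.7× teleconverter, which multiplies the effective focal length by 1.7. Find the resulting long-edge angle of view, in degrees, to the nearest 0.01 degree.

1.13°

Effective focal length f = 1600 × 1.7 = 2720 mm.
α = 2·arctan(53.7 / (2 × 2720)) = 2·arctan(0.00987) ≈ 1.1311°.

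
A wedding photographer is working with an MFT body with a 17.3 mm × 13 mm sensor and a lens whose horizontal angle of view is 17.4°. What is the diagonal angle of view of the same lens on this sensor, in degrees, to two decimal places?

From the horizontal AOV: f = 17.3 / (2·tan(8.7°)) = 17.3 / 0.30604 ≈ 56.5280 mm.
Sensor diagonal = √(17.3² + 13²) = √468.2900 ≈ 21.6400 mm.
Diagonal AOV = 2·arctan(21.6400 / (2 × 56.5280)) = 2·arctan(0.19141) ≈ 21.6718°.

21.67°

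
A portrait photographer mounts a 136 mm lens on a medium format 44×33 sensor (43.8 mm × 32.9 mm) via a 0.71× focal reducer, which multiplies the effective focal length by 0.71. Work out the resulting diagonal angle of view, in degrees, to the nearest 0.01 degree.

31.67°

Effective focal length f = 136 × 0.71 = 96.56 mm.
Sensor diagonal = √(43.8² + 32.9²) = √3000.8500 ≈ 54.7800 mm.
α = 2·arctan(54.780 / (2 × 96.56)) = 2·arctan(0.28366) ≈ 31.6728°.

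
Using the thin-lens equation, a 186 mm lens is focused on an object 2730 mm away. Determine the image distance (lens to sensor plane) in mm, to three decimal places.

1/dᵢ = 1/f − 1/dₒ = 1/186 − 1/2730 = 0.0050100 mm⁻¹.
dᵢ = 1/0.0050100 ≈ 199.5991 mm.

199.599 mm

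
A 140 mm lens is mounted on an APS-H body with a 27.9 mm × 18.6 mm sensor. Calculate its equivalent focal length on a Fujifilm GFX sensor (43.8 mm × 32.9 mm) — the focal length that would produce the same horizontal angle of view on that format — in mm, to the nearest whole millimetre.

Equal angle of view means equal width/f ratio, so f₂ = f₁ · (width₂/width₁) = 140 × 43.8/27.9.
f₂ = 140 × 1.56989 ≈ 219.785 mm.

220 mm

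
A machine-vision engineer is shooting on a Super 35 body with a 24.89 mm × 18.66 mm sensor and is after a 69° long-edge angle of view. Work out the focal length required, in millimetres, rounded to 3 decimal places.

From α = 2·arctan(w/2f) we get f = w / (2·tan(α/2)).
With w = 24.89 mm and α/2 = 34.5°, tan(α/2) ≈ 0.68728, so f ≈ 24.89 / 1.37456 ≈ 18.1076 mm.

18.108 mm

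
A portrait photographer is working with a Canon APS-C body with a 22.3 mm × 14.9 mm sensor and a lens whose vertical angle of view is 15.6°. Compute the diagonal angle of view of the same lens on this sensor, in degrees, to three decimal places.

From the vertical AOV: f = 14.9 / (2·tan(7.8°)) = 14.9 / 0.27397 ≈ 54.3863 mm.
Sensor diagonal = √(22.3² + 14.9²) = √719.3000 ≈ 26.8198 mm.
Diagonal AOV = 2·arctan(26.8198 / (2 × 54.3863)) = 2·arctan(0.24657) ≈ 27.7020°.

27.702°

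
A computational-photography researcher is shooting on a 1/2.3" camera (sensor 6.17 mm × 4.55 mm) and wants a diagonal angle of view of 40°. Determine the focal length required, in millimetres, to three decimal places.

Sensor diagonal = √(6.17² + 4.55²) = √58.7714 ≈ 7.6663 mm.
From α = 2·arctan(d/2f) we get f = d / (2·tan(α/2)).
With d = 7.6663 mm and α/2 = 20°, tan(α/2) ≈ 0.36397, so f ≈ 7.6663 / 0.72794 ≈ 10.5314 mm.

10.531 mm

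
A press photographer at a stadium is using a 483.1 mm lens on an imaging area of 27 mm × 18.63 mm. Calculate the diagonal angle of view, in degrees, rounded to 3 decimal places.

Sensor diagonal = √(27² + 18.63²) = √1076.0769 ≈ 32.8036 mm.
Angle of view α = 2·arctan(d/2f) with d = 32.8036 mm and f = 483.1 mm.
d/2f = 0.03395; arctan(0.03395) ≈ 1.9445°, so α ≈ 3.8890°.

3.889°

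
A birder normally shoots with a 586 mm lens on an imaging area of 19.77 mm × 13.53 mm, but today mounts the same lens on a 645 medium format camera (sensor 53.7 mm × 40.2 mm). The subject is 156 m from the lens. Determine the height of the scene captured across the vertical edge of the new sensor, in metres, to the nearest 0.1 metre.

10.7 m

The focal length stays 586 mm; the relevant sensor dimension is now h = 40.2 mm. Object distance dₒ = 156 m = 156000 mm.
Thin-lens field height W = h·(dₒ − f)/f = 40.2 × (156000 − 586)/586 ≈ 10661.506 mm = 10.6615 m.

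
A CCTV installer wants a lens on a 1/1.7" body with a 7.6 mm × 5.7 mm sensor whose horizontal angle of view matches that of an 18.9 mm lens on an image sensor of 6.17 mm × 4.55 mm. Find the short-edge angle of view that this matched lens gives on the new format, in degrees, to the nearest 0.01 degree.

Equal horizontal AOV ⇒ f₂ = f₁ · 7.6/6.17 = 18.9 × 1.23177 ≈ 23.2804 mm.
Short-edge AOV on the new format = 2·arctan(5.7 / (2 × 23.2804)) = 2·arctan(0.12242) ≈ 13.9589°.

13.96°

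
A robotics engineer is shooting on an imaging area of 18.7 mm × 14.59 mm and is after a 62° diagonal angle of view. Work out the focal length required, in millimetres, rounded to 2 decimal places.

Sensor diagonal = √(18.7² + 14.59²) = √562.5581 ≈ 23.7183 mm.
From α = 2·arctan(d/2f) we get f = d / (2·tan(α/2)).
With d = 23.7183 mm and α/2 = 31°, tan(α/2) ≈ 0.60086, so f ≈ 23.7183 / 1.20172 ≈ 19.7369 mm.

19.74 mm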